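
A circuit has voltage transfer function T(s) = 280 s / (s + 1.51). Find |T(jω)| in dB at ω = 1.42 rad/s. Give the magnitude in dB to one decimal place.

|j1.42| = 1.42
|j1.42 + 1.51| = √(1.42² + 1.51²) = 2.073
|T(j1.42)| = 280 × 1.42 / 2.073 = 191.82
20 log₁₀(191.82) = 45.66 dB

45.7 dB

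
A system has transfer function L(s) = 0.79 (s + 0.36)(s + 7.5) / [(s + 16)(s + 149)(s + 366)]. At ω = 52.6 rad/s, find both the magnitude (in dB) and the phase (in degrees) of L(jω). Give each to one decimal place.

|j52.6 + 0.36| = √(52.6² + 0.36²) = 52.6
|j52.6 + 7.5| = √(52.6² + 7.5²) = 53.13
|j52.6 + 16| = √(52.6² + 16²) = 54.98
|j52.6 + 149| = √(52.6² + 149²) = 158
|j52.6 + 366| = √(52.6² + 366²) = 369.8
|L(j52.6)| = 0.79 × 52.6 × 53.13 / (54.98 × 158 × 369.8) = 0.00068733
20 log₁₀(0.00068733) = -63.26 dB
∠(j52.6 + 0.36) = arctan(52.6/0.36) = 89.61°
∠(j52.6 + 7.5) = arctan(52.6/7.5) = 81.89°
∠(j52.6 + 16) = arctan(52.6/16) = 73.08°
∠(j52.6 + 149) = arctan(52.6/149) = 19.44°
∠(j52.6 + 366) = arctan(52.6/366) = 8.18°
∠L(j52.6) = 89.61° + 81.89° − (73.08° + 19.44° + 8.18°) = 70.79°

|L| = -63.3 dB, ∠L = 70.8 deg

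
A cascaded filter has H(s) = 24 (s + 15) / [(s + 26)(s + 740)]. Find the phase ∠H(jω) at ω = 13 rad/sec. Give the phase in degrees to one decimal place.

13.3°

∠(j13 + 15) = arctan(13/15) = 40.91°
∠(j13 + 26) = arctan(13/26) = 26.57°
∠(j13 + 740) = arctan(13/740) = 1.01°
∠H(j13) = 40.91° − (26.57° + 1.01°) = 13.34°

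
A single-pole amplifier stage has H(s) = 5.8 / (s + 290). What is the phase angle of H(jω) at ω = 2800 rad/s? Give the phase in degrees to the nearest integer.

∠(j2800 + 290) = arctan(2800/290) = 84.09°
∠H(j2800) = −84.09° = -84.09°

-84°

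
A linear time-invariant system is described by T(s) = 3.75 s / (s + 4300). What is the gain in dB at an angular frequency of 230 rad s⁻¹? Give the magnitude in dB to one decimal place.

-14.0 dB

|j230| = 230
|j230 + 4300| = √(230² + 4300²) = 4306
|T(j230)| = 3.75 × 230 / 4306 = 0.2003
20 log₁₀(0.2003) = -13.97 dB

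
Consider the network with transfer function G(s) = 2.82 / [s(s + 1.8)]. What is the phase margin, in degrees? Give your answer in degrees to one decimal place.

Gain crossover: |G(jω)| = 1 at ω ≈ 1.28 rad s⁻¹.
∠G(j1.28) = −90° − arctan(1.28/1.8) ≈ -125.37°
PM = 180° + (-125.37°) = 54.63°

54.6°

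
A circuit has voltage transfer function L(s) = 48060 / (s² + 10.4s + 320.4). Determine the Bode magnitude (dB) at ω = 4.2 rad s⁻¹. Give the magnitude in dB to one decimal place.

|(j4.2)² + 10.4(j4.2) + 320.4| = |302.76 + j43.68| = 305.9
|L(j4.2)| = 48060 / 305.9 = 157.11
20 log₁₀(157.11) = 43.92 dB

43.9 dB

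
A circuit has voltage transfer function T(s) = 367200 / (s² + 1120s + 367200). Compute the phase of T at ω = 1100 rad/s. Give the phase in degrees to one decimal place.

-124.4°

∠[(j1100)² + 1120(j1100) + 367200] = ∠[-8.428e+05 + j1.232e+06] = 124.38°
∠T(j1100) = −124.38° = -124.38°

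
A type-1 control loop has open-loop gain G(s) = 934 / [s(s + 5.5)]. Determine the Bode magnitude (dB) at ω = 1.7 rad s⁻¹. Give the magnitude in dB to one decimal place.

|j1.7 + 5.5| = √(1.7² + 5.5²) = 5.757
|j1.7| = 1.7
|G(j1.7)| = 934 / (5.757 × 1.7) = 95.438
20 log₁₀(95.438) = 39.59 dB

39.6 dB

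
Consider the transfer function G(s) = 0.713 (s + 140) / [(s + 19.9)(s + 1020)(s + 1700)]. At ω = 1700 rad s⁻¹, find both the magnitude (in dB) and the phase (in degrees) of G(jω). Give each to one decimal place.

|j1700 + 140| = √(1700² + 140²) = 1706
|j1700 + 19.9| = √(1700² + 19.9²) = 1700
|j1700 + 1020| = √(1700² + 1020²) = 1983
|j1700 + 1700| = √(1700² + 1700²) = 2404
|G(j1700)| = 0.713 × 1706 / (1700 × 1983 × 2404) = 1.5009e-07
20 log₁₀(1.5009e-07) = -136.47 dB
∠(j1700 + 140) = arctan(1700/140) = 85.29°
∠(j1700 + 19.9) = arctan(1700/19.9) = 89.33°
∠(j1700 + 1020) = arctan(1700/1020) = 59.04°
∠(j1700 + 1700) = arctan(1700/1700) = 45.00°
∠G(j1700) = 85.29° − (89.33° + 59.04° + 45.00°) = -108.07°

|G| = -136.5 dB, ∠G = -108.1°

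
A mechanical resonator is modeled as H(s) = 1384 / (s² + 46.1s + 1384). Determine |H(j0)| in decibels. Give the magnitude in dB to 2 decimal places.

H(0) = 1384 / 1384 = 1
20 log₁₀(1) = 0.000 dB

0.00 dB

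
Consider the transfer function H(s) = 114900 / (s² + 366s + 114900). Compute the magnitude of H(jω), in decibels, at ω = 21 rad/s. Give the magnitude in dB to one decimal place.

|(j21)² + 366(j21) + 114900| = |1.1446e+05 + j7686| = 1.147e+05
|H(j21)| = 114900 / 1.147e+05 = 1.0016
20 log₁₀(1.0016) = 0.01 dB

0.0 dB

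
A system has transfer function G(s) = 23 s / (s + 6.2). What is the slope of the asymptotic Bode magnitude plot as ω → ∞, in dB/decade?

0 dB/decade

With 1 zero and 1 pole, the high-frequency asymptotic slope is 20 × (1 − 1) = 0 dB/decade.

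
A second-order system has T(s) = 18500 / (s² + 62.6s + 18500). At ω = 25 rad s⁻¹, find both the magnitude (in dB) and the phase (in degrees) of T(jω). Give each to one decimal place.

|T| = 0.3 dB, ∠T = -5.0 deg

|(j25)² + 62.6(j25) + 18500| = |17875 + j1565| = 1.794e+04
|T(j25)| = 18500 / 1.794e+04 = 1.031
20 log₁₀(1.031) = 0.27 dB
∠[(j25)² + 62.6(j25) + 18500] = ∠[17875 + j1565] = 5.00°
∠T(j25) = −5.00° = -5.00°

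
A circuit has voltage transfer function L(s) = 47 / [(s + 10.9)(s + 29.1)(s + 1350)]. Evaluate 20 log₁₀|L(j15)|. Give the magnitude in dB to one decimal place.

-84.8 dB

|j15 + 10.9| = √(15² + 10.9²) = 18.54
|j15 + 29.1| = √(15² + 29.1²) = 32.74
|j15 + 1350| = √(15² + 1350²) = 1350
|L(j15)| = 47 / (18.54 × 32.74 × 1350) = 5.7348e-05
20 log₁₀(5.7348e-05) = -84.83 dB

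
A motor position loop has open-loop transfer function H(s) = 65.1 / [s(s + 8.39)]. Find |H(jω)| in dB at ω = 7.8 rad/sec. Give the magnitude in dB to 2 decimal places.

|j7.8 + 8.39| = √(7.8² + 8.39²) = 11.46
|j7.8| = 7.8
|H(j7.8)| = 65.1 / (11.46 × 7.8) = 0.72856
20 log₁₀(0.72856) = -2.751 dB

-2.75 dB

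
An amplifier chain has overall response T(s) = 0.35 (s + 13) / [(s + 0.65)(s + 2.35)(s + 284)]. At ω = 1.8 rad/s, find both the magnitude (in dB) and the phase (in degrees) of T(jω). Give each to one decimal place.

|j1.8 + 13| = √(1.8² + 13²) = 13.12
|j1.8 + 0.65| = √(1.8² + 0.65²) = 1.914
|j1.8 + 2.35| = √(1.8² + 2.35²) = 2.96
|j1.8 + 284| = √(1.8² + 284²) = 284
|T(j1.8)| = 0.35 × 13.12 / (1.914 × 2.96 × 284) = 0.002855
20 log₁₀(0.002855) = -50.89 dB
∠(j1.8 + 13) = arctan(1.8/13) = 7.88°
∠(j1.8 + 0.65) = arctan(1.8/0.65) = 70.14°
∠(j1.8 + 2.35) = arctan(1.8/2.35) = 37.45°
∠(j1.8 + 284) = arctan(1.8/284) = 0.36°
∠T(j1.8) = 7.88° − (70.14° + 37.45° + 0.36°) = -100.08°

|T| = -50.9 dB, ∠T = -100.1°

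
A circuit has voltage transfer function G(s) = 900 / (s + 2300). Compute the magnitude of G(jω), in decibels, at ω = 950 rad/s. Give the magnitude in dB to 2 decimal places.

|j950 + 2300| = √(950² + 2300²) = 2488
|G(j950)| = 900 / 2488 = 0.36167
20 log₁₀(0.36167) = -8.834 dB

-8.83 dB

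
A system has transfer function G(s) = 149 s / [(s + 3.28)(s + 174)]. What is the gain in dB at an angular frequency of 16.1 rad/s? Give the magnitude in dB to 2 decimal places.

-1.56 dB

|j16.1| = 16.1
|j16.1 + 3.28| = √(16.1² + 3.28²) = 16.43
|j16.1 + 174| = √(16.1² + 174²) = 174.7
|G(j16.1)| = 149 × 16.1 / (16.43 × 174.7) = 0.83552
20 log₁₀(0.83552) = -1.561 dB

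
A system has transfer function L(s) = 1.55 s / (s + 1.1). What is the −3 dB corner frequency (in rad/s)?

For a single-pole high-pass, the −3 dB point is at the pole: ω = 1.1 rad/s.

1.1 rad/s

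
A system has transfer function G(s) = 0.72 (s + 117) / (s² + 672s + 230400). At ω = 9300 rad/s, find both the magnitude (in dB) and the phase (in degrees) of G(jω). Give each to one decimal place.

|j9300 + 117| = √(9300² + 117²) = 9301
|(j9300)² + 672(j9300) + 230400| = |-8.626e+07 + j6.2496e+06| = 8.649e+07
|G(j9300)| = 0.72 × 9301 / 8.649e+07 = 7.7429e-05
20 log₁₀(7.7429e-05) = -82.22 dB
∠(j9300 + 117) = arctan(9300/117) = 89.28°
∠[(j9300)² + 672(j9300) + 230400] = ∠[-8.626e+07 + j6.2496e+06] = 175.86°
∠G(j9300) = 89.28° − 175.86° = -86.58°

|G| = -82.2 dB, ∠G = -86.6°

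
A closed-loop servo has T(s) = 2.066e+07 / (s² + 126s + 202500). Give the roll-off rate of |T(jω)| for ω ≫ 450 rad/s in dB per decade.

With 0 zeros and 2 poles, the high-frequency asymptotic slope is 20 × (0 − 2) = -40 dB/decade.

-40 dB/decade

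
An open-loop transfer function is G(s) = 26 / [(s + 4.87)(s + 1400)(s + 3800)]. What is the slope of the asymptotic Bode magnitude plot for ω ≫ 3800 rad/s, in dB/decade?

-60 dB/decade

With 0 zeros and 3 poles, the high-frequency asymptotic slope is 20 × (0 − 3) = -60 dB/decade.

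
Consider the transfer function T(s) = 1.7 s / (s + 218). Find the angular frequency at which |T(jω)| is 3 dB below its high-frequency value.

218 rad s⁻¹

For a single-pole high-pass, the −3 dB point is at the pole: ω = 218 rad s⁻¹.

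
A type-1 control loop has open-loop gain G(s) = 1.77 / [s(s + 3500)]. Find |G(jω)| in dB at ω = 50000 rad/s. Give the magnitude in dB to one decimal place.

-183.0 dB

|j50000 + 3500| = √(50000² + 3500²) = 5.012e+04
|j50000| = 5e+04
|G(j50000)| = 1.77 / (5.012e+04 × 5e+04) = 7.0627e-10
20 log₁₀(7.0627e-10) = -183.02 dB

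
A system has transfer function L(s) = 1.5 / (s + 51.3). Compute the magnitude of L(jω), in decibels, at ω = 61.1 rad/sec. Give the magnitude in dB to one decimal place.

|j61.1 + 51.3| = √(61.1² + 51.3²) = 79.78
|L(j61.1)| = 1.5 / 79.78 = 0.018802
20 log₁₀(0.018802) = -34.52 dB

-34.5 dB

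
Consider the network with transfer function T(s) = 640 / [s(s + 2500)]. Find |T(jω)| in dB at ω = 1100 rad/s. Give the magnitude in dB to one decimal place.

|j1100 + 2500| = √(1100² + 2500²) = 2731
|j1100| = 1100
|T(j1100)| = 640 / (2731 × 1100) = 0.00021302
20 log₁₀(0.00021302) = -73.43 dB

-73.4 dB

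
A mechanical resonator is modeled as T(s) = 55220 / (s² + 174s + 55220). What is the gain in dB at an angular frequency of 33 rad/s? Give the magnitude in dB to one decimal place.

0.1 dB

|(j33)² + 174(j33) + 55220| = |54131 + j5742| = 5.443e+04
|T(j33)| = 55220 / 5.443e+04 = 1.0144
20 log₁₀(1.0144) = 0.12 dB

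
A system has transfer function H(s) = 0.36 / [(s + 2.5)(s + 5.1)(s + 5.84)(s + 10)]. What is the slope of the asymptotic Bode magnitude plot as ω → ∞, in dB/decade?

With 0 zeros and 4 poles, the high-frequency asymptotic slope is 20 × (0 − 4) = -80 dB/decade.

-80 dB/decade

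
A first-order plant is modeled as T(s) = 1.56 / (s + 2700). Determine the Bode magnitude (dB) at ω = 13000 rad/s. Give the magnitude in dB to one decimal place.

|j13000 + 2700| = √(13000² + 2700²) = 1.328e+04
|T(j13000)| = 1.56 / 1.328e+04 = 0.00011749
20 log₁₀(0.00011749) = -78.60 dB

-78.6 dB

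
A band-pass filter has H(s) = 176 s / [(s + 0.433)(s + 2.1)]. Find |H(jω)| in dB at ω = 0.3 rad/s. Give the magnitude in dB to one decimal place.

|j0.3| = 0.3
|j0.3 + 0.433| = √(0.3² + 0.433²) = 0.5268
|j0.3 + 2.1| = √(0.3² + 2.1²) = 2.121
|H(j0.3)| = 176 × 0.3 / (0.5268 × 2.121) = 47.25
20 log₁₀(47.25) = 33.49 dB

33.5 dB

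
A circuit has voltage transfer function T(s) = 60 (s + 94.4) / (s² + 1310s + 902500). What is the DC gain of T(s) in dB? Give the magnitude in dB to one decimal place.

-44.0 dB

T(0) = 60 × 94.4 / 902500 = 0.0062759
20 log₁₀(0.0062759) = -44.05 dB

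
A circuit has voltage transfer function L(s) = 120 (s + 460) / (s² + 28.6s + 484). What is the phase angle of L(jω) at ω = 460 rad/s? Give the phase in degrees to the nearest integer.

-131°

∠(j460 + 460) = arctan(460/460) = 45.00°
∠[(j460)² + 28.6(j460) + 484] = ∠[-2.1112e+05 + j13156] = 176.43°
∠L(j460) = 45.00° − 176.43° = -131.43°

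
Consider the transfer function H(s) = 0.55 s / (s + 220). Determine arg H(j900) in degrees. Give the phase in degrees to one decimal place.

13.7 deg

∠(j900) = 90.00°
∠(j900 + 220) = arctan(900/220) = 76.26°
∠H(j900) = 90.00° − 76.26° = 13.74°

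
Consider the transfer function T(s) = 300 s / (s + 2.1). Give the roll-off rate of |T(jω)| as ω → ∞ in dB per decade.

0 dB/decade

With 1 zero and 1 pole, the high-frequency asymptotic slope is 20 × (1 − 1) = 0 dB/decade.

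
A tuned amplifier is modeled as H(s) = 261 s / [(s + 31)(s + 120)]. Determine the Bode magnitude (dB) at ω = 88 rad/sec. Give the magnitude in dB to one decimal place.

|j88| = 88
|j88 + 31| = √(88² + 31²) = 93.3
|j88 + 120| = √(88² + 120²) = 148.8
|H(j88)| = 261 × 88 / (93.3 × 148.8) = 1.6543
20 log₁₀(1.6543) = 4.37 dB

4.4 dB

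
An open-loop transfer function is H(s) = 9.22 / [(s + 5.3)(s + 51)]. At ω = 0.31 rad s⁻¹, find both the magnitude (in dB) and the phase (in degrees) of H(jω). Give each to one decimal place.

|j0.31 + 5.3| = √(0.31² + 5.3²) = 5.309
|j0.31 + 51| = √(0.31² + 51²) = 51
|H(j0.31)| = 9.22 / (5.309 × 51) = 0.034051
20 log₁₀(0.034051) = -29.36 dB
∠(j0.31 + 5.3) = arctan(0.31/5.3) = 3.35°
∠(j0.31 + 51) = arctan(0.31/51) = 0.35°
∠H(j0.31) = − (3.35° + 0.35°) = -3.70°

|H| = -29.4 dB, ∠H = -3.7 deg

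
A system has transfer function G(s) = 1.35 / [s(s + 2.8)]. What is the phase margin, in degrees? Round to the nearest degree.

Gain crossover: |G(jω)| = 1 at ω ≈ 0.475 rad s⁻¹.
∠G(j0.475) = −90° − arctan(0.475/2.8) ≈ -99.63°
PM = 180° + (-99.63°) = 80.37°

80°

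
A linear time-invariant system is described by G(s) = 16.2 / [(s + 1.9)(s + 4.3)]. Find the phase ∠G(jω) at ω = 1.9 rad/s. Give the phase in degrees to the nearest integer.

∠(j1.9 + 1.9) = arctan(1.9/1.9) = 45.00°
∠(j1.9 + 4.3) = arctan(1.9/4.3) = 23.84°
∠G(j1.9) = − (45.00° + 23.84°) = -68.84°

-69 deg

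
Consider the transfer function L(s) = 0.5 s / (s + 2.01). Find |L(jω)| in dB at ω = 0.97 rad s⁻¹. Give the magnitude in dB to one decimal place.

-13.3 dB

|j0.97| = 0.97
|j0.97 + 2.01| = √(0.97² + 2.01²) = 2.232
|L(j0.97)| = 0.5 × 0.97 / 2.232 = 0.21731
20 log₁₀(0.21731) = -13.26 dB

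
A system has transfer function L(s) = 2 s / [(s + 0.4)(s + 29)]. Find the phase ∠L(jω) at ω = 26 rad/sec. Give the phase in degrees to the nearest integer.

∠(j26) = 90.00°
∠(j26 + 0.4) = arctan(26/0.4) = 89.12°
∠(j26 + 29) = arctan(26/29) = 41.88°
∠L(j26) = 90.00° − (89.12° + 41.88°) = -41.00°

-41°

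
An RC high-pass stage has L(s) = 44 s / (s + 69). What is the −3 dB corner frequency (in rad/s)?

69 rad/s

For a single-pole high-pass, the −3 dB point is at the pole: ω = 69 rad/s.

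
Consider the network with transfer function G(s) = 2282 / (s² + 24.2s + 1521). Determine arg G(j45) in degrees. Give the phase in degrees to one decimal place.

∠[(j45)² + 24.2(j45) + 1521] = ∠[-504 + j1089] = 114.84°
∠G(j45) = −114.84° = -114.84°

-114.8°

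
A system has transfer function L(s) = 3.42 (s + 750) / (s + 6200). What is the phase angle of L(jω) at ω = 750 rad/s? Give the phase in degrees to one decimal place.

38.1°

∠(j750 + 750) = arctan(750/750) = 45.00°
∠(j750 + 6200) = arctan(750/6200) = 6.90°
∠L(j750) = 45.00° − 6.90° = 38.10°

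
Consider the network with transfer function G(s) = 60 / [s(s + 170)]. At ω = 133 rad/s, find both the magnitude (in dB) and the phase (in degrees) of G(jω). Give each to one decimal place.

|j133 + 170| = √(133² + 170²) = 215.8
|j133| = 133
|G(j133)| = 60 / (215.8 × 133) = 0.0020901
20 log₁₀(0.0020901) = -53.60 dB
∠(j133 + 170) = arctan(133/170) = 38.04°
∠(j133) = 90.00°
∠G(j133) = − (38.04° + 90.00°) = -128.04°

|G| = -53.6 dB, ∠G = -128.0°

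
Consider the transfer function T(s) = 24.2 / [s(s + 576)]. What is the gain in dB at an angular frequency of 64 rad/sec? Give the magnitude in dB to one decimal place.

|j64 + 576| = √(64² + 576²) = 579.5
|j64| = 64
|T(j64)| = 24.2 / (579.5 × 64) = 0.00065245
20 log₁₀(0.00065245) = -63.71 dB

-63.7 dB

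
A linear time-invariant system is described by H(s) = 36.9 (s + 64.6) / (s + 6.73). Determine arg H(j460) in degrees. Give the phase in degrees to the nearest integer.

∠(j460 + 64.6) = arctan(460/64.6) = 82.01°
∠(j460 + 6.73) = arctan(460/6.73) = 89.16°
∠H(j460) = 82.01° − 89.16° = -7.16°

-7°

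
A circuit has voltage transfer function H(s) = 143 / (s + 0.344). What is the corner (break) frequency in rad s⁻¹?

0.344 rad s⁻¹

The single real pole at s = −0.344 gives a corner at ω = 0.344 rad s⁻¹.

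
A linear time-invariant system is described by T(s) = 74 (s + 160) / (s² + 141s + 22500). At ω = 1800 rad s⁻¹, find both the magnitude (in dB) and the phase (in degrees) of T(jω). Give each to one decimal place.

|j1800 + 160| = √(1800² + 160²) = 1807
|(j1800)² + 141(j1800) + 22500| = |-3.2175e+06 + j2.538e+05| = 3.227e+06
|T(j1800)| = 74 × 1807 / 3.227e+06 = 0.041433
20 log₁₀(0.041433) = -27.65 dB
∠(j1800 + 160) = arctan(1800/160) = 84.92°
∠[(j1800)² + 141(j1800) + 22500] = ∠[-3.2175e+06 + j2.538e+05] = 175.49°
∠T(j1800) = 84.92° − 175.49° = -90.57°

|T| = -27.7 dB, ∠T = -90.6°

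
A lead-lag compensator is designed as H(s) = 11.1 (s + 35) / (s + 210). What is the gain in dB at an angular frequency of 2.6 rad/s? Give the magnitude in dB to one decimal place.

5.4 dB

|j2.6 + 35| = √(2.6² + 35²) = 35.1
|j2.6 + 210| = √(2.6² + 210²) = 210
|H(j2.6)| = 11.1 × 35.1 / 210 = 1.855
20 log₁₀(1.855) = 5.37 dB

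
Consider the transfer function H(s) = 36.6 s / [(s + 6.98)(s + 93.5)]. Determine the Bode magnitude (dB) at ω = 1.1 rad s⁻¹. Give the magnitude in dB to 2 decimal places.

-24.30 dB

|j1.1| = 1.1
|j1.1 + 6.98| = √(1.1² + 6.98²) = 7.066
|j1.1 + 93.5| = √(1.1² + 93.5²) = 93.51
|H(j1.1)| = 36.6 × 1.1 / (7.066 × 93.51) = 0.060933
20 log₁₀(0.060933) = -24.303 dB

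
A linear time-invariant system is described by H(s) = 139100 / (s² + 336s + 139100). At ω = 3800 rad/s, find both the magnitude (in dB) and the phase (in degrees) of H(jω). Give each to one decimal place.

|(j3800)² + 336(j3800) + 139100| = |-1.4301e+07 + j1.2768e+06| = 1.436e+07
|H(j3800)| = 139100 / 1.436e+07 = 0.0096881
20 log₁₀(0.0096881) = -40.28 dB
∠[(j3800)² + 336(j3800) + 139100] = ∠[-1.4301e+07 + j1.2768e+06] = 174.90°
∠H(j3800) = −174.90° = -174.90°

|H| = -40.3 dB, ∠H = -174.9 deg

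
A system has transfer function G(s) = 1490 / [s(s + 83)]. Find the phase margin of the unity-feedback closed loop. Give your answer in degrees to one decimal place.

78.1°

Gain crossover: |G(jω)| = 1 at ω ≈ 17.6 rad s⁻¹.
∠G(j17.6) = −90° − arctan(17.6/83) ≈ -101.95°
PM = 180° + (-101.95°) = 78.05°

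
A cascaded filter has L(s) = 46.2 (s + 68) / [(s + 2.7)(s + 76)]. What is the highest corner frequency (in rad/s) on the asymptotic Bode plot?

76 rad/s

Break frequencies occur at each pole and zero magnitude: 2.7 rad/s, 68 rad/s, 76 rad/s.
The highest is 76 rad/s.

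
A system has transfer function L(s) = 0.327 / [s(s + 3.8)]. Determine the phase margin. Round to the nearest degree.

89°

Gain crossover: |L(jω)| = 1 at ω ≈ 0.086 rad/sec.
∠L(j0.086) = −90° − arctan(0.086/3.8) ≈ -91.30°
PM = 180° + (-91.30°) = 88.70°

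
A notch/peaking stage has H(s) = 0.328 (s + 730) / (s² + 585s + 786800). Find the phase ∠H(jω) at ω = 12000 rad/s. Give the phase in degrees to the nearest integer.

-91°

∠(j12000 + 730) = arctan(12000/730) = 86.52°
∠[(j12000)² + 585(j12000) + 786800] = ∠[-1.4321e+08 + j7.02e+06] = 177.19°
∠H(j12000) = 86.52° − 177.19° = -90.67°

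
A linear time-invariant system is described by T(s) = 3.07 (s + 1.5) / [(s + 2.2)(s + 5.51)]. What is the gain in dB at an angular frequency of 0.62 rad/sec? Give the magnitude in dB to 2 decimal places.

-8.11 dB

|j0.62 + 1.5| = √(0.62² + 1.5²) = 1.623
|j0.62 + 2.2| = √(0.62² + 2.2²) = 2.286
|j0.62 + 5.51| = √(0.62² + 5.51²) = 5.545
|T(j0.62)| = 3.07 × 1.623 / (2.286 × 5.545) = 0.39317
20 log₁₀(0.39317) = -8.108 dB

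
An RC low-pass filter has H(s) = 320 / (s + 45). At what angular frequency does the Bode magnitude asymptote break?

The single real pole at s = −45 gives a corner at ω = 45 rad/sec.

45 rad/sec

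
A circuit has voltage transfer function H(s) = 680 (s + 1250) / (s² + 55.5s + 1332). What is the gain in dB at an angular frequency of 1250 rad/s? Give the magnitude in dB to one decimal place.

-2.3 dB

|j1250 + 1250| = √(1250² + 1250²) = 1768
|(j1250)² + 55.5(j1250) + 1332| = |-1.5612e+06 + j69375| = 1.563e+06
|H(j1250)| = 680 × 1768 / 1.563e+06 = 0.76923
20 log₁₀(0.76923) = -2.28 dB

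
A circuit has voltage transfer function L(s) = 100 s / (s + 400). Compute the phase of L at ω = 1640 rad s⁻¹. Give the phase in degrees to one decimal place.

∠(j1640) = 90.00°
∠(j1640 + 400) = arctan(1640/400) = 76.29°
∠L(j1640) = 90.00° − 76.29° = 13.71°

13.7°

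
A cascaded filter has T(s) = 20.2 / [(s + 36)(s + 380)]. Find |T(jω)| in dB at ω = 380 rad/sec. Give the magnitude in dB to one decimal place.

|j380 + 36| = √(380² + 36²) = 381.7
|j380 + 380| = √(380² + 380²) = 537.4
|T(j380)| = 20.2 / (381.7 × 537.4) = 9.8476e-05
20 log₁₀(9.8476e-05) = -80.13 dB

-80.1 dB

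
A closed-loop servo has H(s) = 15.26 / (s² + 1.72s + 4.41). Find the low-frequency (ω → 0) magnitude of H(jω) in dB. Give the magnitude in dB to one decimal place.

10.8 dB

H(0) = 15.26 / 4.41 = 3.4603
20 log₁₀(3.4603) = 10.78 dB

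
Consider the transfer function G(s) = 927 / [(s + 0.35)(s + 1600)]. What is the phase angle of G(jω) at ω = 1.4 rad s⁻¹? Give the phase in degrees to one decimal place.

∠(j1.4 + 0.35) = arctan(1.4/0.35) = 75.96°
∠(j1.4 + 1600) = arctan(1.4/1600) = 0.05°
∠G(j1.4) = − (75.96° + 0.05°) = -76.01°

-76.0°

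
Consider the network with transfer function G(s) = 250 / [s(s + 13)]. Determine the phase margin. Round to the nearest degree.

Gain crossover: |G(jω)| = 1 at ω ≈ 13.4 rad s⁻¹.
∠G(j13.4) = −90° − arctan(13.4/13) ≈ -135.85°
PM = 180° + (-135.85°) = 44.15°

44 deg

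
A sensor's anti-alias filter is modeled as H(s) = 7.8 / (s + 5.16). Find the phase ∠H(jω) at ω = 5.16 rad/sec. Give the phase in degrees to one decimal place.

∠(j5.16 + 5.16) = arctan(5.16/5.16) = 45.00°
∠H(j5.16) = −45.00° = -45.00°

-45.0°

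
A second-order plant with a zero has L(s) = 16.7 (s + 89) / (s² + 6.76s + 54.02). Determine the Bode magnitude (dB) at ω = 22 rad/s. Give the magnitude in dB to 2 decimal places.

|j22 + 89| = √(22² + 89²) = 91.68
|(j22)² + 6.76(j22) + 54.02| = |-429.98 + j148.72| = 455
|L(j22)| = 16.7 × 91.68 / 455 = 3.3651
20 log₁₀(3.3651) = 10.540 dB

10.54 dB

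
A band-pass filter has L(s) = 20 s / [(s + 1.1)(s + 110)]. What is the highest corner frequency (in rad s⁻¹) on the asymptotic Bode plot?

110 rad s⁻¹

Break frequencies occur at each pole and zero magnitude: 1.1 rad s⁻¹, 110 rad s⁻¹.
The highest is 110 rad s⁻¹.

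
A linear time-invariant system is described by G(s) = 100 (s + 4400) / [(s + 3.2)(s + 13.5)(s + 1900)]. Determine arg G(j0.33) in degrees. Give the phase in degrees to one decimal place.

-7.3 deg

∠(j0.33 + 4400) = arctan(0.33/4400) = 0.00°
∠(j0.33 + 3.2) = arctan(0.33/3.2) = 5.89°
∠(j0.33 + 13.5) = arctan(0.33/13.5) = 1.40°
∠(j0.33 + 1900) = arctan(0.33/1900) = 0.01°
∠G(j0.33) = 0.00° − (5.89° + 1.40° + 0.01°) = -7.29°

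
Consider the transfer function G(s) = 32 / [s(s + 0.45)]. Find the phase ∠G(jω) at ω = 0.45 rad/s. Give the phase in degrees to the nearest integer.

∠(j0.45 + 0.45) = arctan(0.45/0.45) = 45.00°
∠(j0.45) = 90.00°
∠G(j0.45) = − (45.00° + 90.00°) = -135.00°

-135°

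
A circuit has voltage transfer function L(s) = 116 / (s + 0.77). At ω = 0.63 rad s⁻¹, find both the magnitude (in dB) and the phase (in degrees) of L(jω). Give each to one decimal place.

|j0.63 + 0.77| = √(0.63² + 0.77²) = 0.9949
|L(j0.63)| = 116 / 0.9949 = 116.6
20 log₁₀(116.6) = 41.33 dB
∠(j0.63 + 0.77) = arctan(0.63/0.77) = 39.29°
∠L(j0.63) = −39.29° = -39.29°

|L| = 41.3 dB, ∠L = -39.3°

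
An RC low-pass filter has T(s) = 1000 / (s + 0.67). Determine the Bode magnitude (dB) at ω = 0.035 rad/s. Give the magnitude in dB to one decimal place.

|j0.035 + 0.67| = √(0.035² + 0.67²) = 0.6709
|T(j0.035)| = 1000 / 0.6709 = 1490.5
20 log₁₀(1490.5) = 63.47 dB

63.5 dB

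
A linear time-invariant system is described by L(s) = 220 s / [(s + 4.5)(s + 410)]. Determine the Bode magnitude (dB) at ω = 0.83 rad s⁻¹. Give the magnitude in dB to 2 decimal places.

-20.24 dB

|j0.83| = 0.83
|j0.83 + 4.5| = √(0.83² + 4.5²) = 4.576
|j0.83 + 410| = √(0.83² + 410²) = 410
|L(j0.83)| = 220 × 0.83 / (4.576 × 410) = 0.097328
20 log₁₀(0.097328) = -20.235 dB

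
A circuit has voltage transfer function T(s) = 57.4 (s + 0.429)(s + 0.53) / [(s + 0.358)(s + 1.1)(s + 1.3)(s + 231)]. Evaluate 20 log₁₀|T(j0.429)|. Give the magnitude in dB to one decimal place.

-18.9 dB

|j0.429 + 0.429| = √(0.429² + 0.429²) = 0.6067
|j0.429 + 0.53| = √(0.429² + 0.53²) = 0.6819
|j0.429 + 0.358| = √(0.429² + 0.358²) = 0.5588
|j0.429 + 1.1| = √(0.429² + 1.1²) = 1.181
|j0.429 + 1.3| = √(0.429² + 1.3²) = 1.369
|j0.429 + 231| = √(0.429² + 231²) = 231
|T(j0.429)| = 57.4 × 0.6067 × 0.6819 / (0.5588 × 1.181 × 1.369 × 231) = 0.11382
20 log₁₀(0.11382) = -18.88 dB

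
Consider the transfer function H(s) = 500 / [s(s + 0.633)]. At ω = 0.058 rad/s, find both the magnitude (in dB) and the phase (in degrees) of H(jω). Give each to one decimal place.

|H| = 82.6 dB, ∠H = -95.2°

|j0.058 + 0.633| = √(0.058² + 0.633²) = 0.6357
|j0.058| = 0.058
|H(j0.058)| = 500 / (0.6357 × 0.058) = 13562
20 log₁₀(13562) = 82.65 dB
∠(j0.058 + 0.633) = arctan(0.058/0.633) = 5.24°
∠(j0.058) = 90.00°
∠H(j0.058) = − (5.24° + 90.00°) = -95.24°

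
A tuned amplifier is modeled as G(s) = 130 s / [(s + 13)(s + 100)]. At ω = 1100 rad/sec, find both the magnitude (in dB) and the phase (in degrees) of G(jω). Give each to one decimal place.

|j1100| = 1100
|j1100 + 13| = √(1100² + 13²) = 1100
|j1100 + 100| = √(1100² + 100²) = 1105
|G(j1100)| = 130 × 1100 / (1100 × 1105) = 0.11769
20 log₁₀(0.11769) = -18.59 dB
∠(j1100) = 90.00°
∠(j1100 + 13) = arctan(1100/13) = 89.32°
∠(j1100 + 100) = arctan(1100/100) = 84.81°
∠G(j1100) = 90.00° − (89.32° + 84.81°) = -84.13°

|G| = -18.6 dB, ∠G = -84.1°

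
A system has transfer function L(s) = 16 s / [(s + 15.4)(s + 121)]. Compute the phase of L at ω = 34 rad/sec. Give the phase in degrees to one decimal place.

8.7°

∠(j34) = 90.00°
∠(j34 + 15.4) = arctan(34/15.4) = 65.63°
∠(j34 + 121) = arctan(34/121) = 15.69°
∠L(j34) = 90.00° − (65.63° + 15.69°) = 8.67°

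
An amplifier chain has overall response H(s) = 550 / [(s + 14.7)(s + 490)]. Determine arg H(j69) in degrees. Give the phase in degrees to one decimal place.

-86.0°

∠(j69 + 14.7) = arctan(69/14.7) = 77.97°
∠(j69 + 490) = arctan(69/490) = 8.02°
∠H(j69) = − (77.97° + 8.02°) = -85.99°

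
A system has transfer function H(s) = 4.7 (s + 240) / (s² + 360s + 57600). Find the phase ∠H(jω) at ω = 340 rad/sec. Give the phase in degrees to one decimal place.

∠(j340 + 240) = arctan(340/240) = 54.78°
∠[(j340)² + 360(j340) + 57600] = ∠[-58000 + j1.224e+05] = 115.35°
∠H(j340) = 54.78° − 115.35° = -60.57°

-60.6°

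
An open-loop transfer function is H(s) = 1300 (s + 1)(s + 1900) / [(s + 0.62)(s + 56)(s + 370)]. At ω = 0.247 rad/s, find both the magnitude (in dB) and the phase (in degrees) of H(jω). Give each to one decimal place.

|j0.247 + 1| = √(0.247² + 1²) = 1.03
|j0.247 + 1900| = √(0.247² + 1900²) = 1900
|j0.247 + 0.62| = √(0.247² + 0.62²) = 0.6674
|j0.247 + 56| = √(0.247² + 56²) = 56
|j0.247 + 370| = √(0.247² + 370²) = 370
|H(j0.247)| = 1300 × 1.03 × 1900 / (0.6674 × 56 × 370) = 183.99
20 log₁₀(183.99) = 45.30 dB
∠(j0.247 + 1) = arctan(0.247/1) = 13.87°
∠(j0.247 + 1900) = arctan(0.247/1900) = 0.01°
∠(j0.247 + 0.62) = arctan(0.247/0.62) = 21.72°
∠(j0.247 + 56) = arctan(0.247/56) = 0.25°
∠(j0.247 + 370) = arctan(0.247/370) = 0.04°
∠H(j0.247) = 13.87° + 0.01° − (21.72° + 0.25° + 0.04°) = -8.13°

|H| = 45.3 dB, ∠H = -8.1 deg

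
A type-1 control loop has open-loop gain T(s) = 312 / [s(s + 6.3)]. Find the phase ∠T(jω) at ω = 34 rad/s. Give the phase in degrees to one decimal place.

-169.5°

∠(j34 + 6.3) = arctan(34/6.3) = 79.50°
∠(j34) = 90.00°
∠T(j34) = − (79.50° + 90.00°) = -169.50°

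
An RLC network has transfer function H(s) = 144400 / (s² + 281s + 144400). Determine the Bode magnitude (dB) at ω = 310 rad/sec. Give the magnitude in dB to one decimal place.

|(j310)² + 281(j310) + 144400| = |48300 + j87110| = 9.96e+04
|H(j310)| = 144400 / 9.96e+04 = 1.4497
20 log₁₀(1.4497) = 3.23 dB

3.2 dB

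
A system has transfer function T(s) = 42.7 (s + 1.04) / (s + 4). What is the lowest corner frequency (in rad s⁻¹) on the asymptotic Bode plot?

1.04 rad s⁻¹

Break frequencies occur at each pole and zero magnitude: 1.04 rad s⁻¹, 4 rad s⁻¹.
The lowest is 1.04 rad s⁻¹.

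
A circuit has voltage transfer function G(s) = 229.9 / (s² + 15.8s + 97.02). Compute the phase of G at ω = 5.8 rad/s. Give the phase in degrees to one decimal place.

-55.3 deg

∠[(j5.8)² + 15.8(j5.8) + 97.02] = ∠[63.38 + j91.64] = 55.33°
∠G(j5.8) = −55.33° = -55.33°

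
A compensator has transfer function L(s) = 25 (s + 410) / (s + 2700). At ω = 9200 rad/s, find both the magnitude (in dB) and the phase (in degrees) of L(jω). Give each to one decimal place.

|j9200 + 410| = √(9200² + 410²) = 9209
|j9200 + 2700| = √(9200² + 2700²) = 9588
|L(j9200)| = 25 × 9209 / 9588 = 24.012
20 log₁₀(24.012) = 27.61 dB
∠(j9200 + 410) = arctan(9200/410) = 87.45°
∠(j9200 + 2700) = arctan(9200/2700) = 73.64°
∠L(j9200) = 87.45° − 73.64° = 13.80°

|L| = 27.6 dB, ∠L = 13.8 deg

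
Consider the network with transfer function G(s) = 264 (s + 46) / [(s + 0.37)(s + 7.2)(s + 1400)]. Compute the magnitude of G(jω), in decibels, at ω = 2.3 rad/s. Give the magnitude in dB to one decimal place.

|j2.3 + 46| = √(2.3² + 46²) = 46.06
|j2.3 + 0.37| = √(2.3² + 0.37²) = 2.33
|j2.3 + 7.2| = √(2.3² + 7.2²) = 7.558
|j2.3 + 1400| = √(2.3² + 1400²) = 1400
|G(j2.3)| = 264 × 46.06 / (2.33 × 7.558 × 1400) = 0.49325
20 log₁₀(0.49325) = -6.14 dB

-6.1 dB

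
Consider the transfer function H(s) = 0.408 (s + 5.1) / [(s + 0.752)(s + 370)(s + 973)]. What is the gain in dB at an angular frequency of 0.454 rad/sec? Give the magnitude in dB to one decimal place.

|j0.454 + 5.1| = √(0.454² + 5.1²) = 5.12
|j0.454 + 0.752| = √(0.454² + 0.752²) = 0.8784
|j0.454 + 370| = √(0.454² + 370²) = 370
|j0.454 + 973| = √(0.454² + 973²) = 973
|H(j0.454)| = 0.408 × 5.12 / (0.8784 × 370 × 973) = 6.6058e-06
20 log₁₀(6.6058e-06) = -103.60 dB

-103.6 dB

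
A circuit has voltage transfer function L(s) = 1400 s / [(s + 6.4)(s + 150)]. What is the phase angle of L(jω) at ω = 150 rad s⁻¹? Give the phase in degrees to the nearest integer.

∠(j150) = 90.00°
∠(j150 + 6.4) = arctan(150/6.4) = 87.56°
∠(j150 + 150) = arctan(150/150) = 45.00°
∠L(j150) = 90.00° − (87.56° + 45.00°) = -42.56°

-43 deg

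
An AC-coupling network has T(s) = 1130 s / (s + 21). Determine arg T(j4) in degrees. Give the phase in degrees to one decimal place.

79.2°

∠(j4) = 90.00°
∠(j4 + 21) = arctan(4/21) = 10.78°
∠T(j4) = 90.00° − 10.78° = 79.22°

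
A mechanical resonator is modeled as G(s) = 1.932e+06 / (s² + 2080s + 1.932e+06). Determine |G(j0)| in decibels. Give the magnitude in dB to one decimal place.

G(0) = 1.932e+06 / 1.932e+06 = 1
20 log₁₀(1) = 0.00 dB

0.0 dB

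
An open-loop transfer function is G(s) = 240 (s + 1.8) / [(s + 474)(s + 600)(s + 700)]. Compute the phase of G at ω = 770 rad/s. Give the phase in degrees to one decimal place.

-68.3°

∠(j770 + 1.8) = arctan(770/1.8) = 89.87°
∠(j770 + 474) = arctan(770/474) = 58.38°
∠(j770 + 600) = arctan(770/600) = 52.07°
∠(j770 + 700) = arctan(770/700) = 47.73°
∠G(j770) = 89.87° − (58.38° + 52.07° + 47.73°) = -68.32°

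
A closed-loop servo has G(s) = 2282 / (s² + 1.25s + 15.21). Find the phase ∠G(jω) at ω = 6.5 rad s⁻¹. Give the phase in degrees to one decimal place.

-163.3°

∠[(j6.5)² + 1.25(j6.5) + 15.21] = ∠[-27.04 + j8.125] = 163.28°
∠G(j6.5) = −163.28° = -163.28°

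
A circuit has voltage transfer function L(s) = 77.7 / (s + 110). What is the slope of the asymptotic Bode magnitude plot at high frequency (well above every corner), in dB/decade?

-20 dB/decade

With 0 zeros and 1 pole, the high-frequency asymptotic slope is 20 × (0 − 1) = -20 dB/decade.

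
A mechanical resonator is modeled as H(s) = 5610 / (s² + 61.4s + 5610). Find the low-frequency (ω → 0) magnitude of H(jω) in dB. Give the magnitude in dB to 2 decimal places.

0.00 dB

H(0) = 5610 / 5610 = 1
20 log₁₀(1) = 0.000 dB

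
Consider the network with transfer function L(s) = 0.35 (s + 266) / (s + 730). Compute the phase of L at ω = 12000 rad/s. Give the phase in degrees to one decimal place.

2.2°

∠(j12000 + 266) = arctan(12000/266) = 88.73°
∠(j12000 + 730) = arctan(12000/730) = 86.52°
∠L(j12000) = 88.73° − 86.52° = 2.21°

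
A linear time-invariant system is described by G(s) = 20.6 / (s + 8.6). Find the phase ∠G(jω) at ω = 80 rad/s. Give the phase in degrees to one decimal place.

-83.9°

∠(j80 + 8.6) = arctan(80/8.6) = 83.86°
∠G(j80) = −83.86° = -83.86°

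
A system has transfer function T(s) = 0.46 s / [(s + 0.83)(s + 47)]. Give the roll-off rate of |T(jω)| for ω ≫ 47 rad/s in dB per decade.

With 1 zero and 2 poles, the high-frequency asymptotic slope is 20 × (1 − 2) = -20 dB/decade.

-20 dB/decade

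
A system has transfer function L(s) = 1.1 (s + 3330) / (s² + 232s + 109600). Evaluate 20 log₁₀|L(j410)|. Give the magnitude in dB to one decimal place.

|j410 + 3330| = √(410² + 3330²) = 3355
|(j410)² + 232(j410) + 109600| = |-58500 + j95120| = 1.117e+05
|L(j410)| = 1.1 × 3355 / 1.117e+05 = 0.03305
20 log₁₀(0.03305) = -29.62 dB

-29.6 dB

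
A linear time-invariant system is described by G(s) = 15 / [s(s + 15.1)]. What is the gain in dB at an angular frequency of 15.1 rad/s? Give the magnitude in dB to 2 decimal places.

-26.65 dB

|j15.1 + 15.1| = √(15.1² + 15.1²) = 21.35
|j15.1| = 15.1
|G(j15.1)| = 15 / (21.35 × 15.1) = 0.046518
20 log₁₀(0.046518) = -26.648 dB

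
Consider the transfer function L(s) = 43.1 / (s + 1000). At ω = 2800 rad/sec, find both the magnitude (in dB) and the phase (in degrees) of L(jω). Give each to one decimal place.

|L| = -36.8 dB, ∠L = -70.3°

|j2800 + 1000| = √(2800² + 1000²) = 2973
|L(j2800)| = 43.1 / 2973 = 0.014496
20 log₁₀(0.014496) = -36.77 dB
∠(j2800 + 1000) = arctan(2800/1000) = 70.35°
∠L(j2800) = −70.35° = -70.35°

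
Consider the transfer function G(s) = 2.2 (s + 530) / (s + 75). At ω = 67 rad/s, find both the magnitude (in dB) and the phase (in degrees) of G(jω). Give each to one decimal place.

|G| = 21.4 dB, ∠G = -34.6 deg

|j67 + 530| = √(67² + 530²) = 534.2
|j67 + 75| = √(67² + 75²) = 100.6
|G(j67)| = 2.2 × 534.2 / 100.6 = 11.686
20 log₁₀(11.686) = 21.35 dB
∠(j67 + 530) = arctan(67/530) = 7.20°
∠(j67 + 75) = arctan(67/75) = 41.78°
∠G(j67) = 7.20° − 41.78° = -34.57°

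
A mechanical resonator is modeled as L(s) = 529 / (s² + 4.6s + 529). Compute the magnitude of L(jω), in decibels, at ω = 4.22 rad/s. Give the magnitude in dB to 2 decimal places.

0.29 dB

|(j4.22)² + 4.6(j4.22) + 529| = |511.19 + j19.412| = 511.6
|L(j4.22)| = 529 / 511.6 = 1.0341
20 log₁₀(1.0341) = 0.291 dB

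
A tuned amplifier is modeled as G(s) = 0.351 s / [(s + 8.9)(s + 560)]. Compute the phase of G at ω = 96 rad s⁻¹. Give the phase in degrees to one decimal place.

∠(j96) = 90.00°
∠(j96 + 8.9) = arctan(96/8.9) = 84.70°
∠(j96 + 560) = arctan(96/560) = 9.73°
∠G(j96) = 90.00° − (84.70° + 9.73°) = -4.43°

-4.4°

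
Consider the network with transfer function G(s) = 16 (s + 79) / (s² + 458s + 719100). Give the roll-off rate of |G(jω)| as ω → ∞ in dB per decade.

With 1 zero and 2 poles, the high-frequency asymptotic slope is 20 × (1 − 2) = -20 dB/decade.

-20 dB/decade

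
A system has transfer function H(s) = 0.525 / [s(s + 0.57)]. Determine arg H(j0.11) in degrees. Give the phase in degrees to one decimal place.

-100.9°

∠(j0.11 + 0.57) = arctan(0.11/0.57) = 10.92°
∠(j0.11) = 90.00°
∠H(j0.11) = − (10.92° + 90.00°) = -100.92°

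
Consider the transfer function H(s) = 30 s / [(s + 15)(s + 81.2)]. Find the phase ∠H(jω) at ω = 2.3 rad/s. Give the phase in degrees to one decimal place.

∠(j2.3) = 90.00°
∠(j2.3 + 15) = arctan(2.3/15) = 8.72°
∠(j2.3 + 81.2) = arctan(2.3/81.2) = 1.62°
∠H(j2.3) = 90.00° − (8.72° + 1.62°) = 79.66°

79.7°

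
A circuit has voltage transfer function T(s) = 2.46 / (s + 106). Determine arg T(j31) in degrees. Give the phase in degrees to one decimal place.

∠(j31 + 106) = arctan(31/106) = 16.30°
∠T(j31) = −16.30° = -16.30°

-16.3 deg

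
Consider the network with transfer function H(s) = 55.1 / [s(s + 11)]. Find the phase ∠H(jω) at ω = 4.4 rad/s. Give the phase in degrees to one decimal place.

∠(j4.4 + 11) = arctan(4.4/11) = 21.80°
∠(j4.4) = 90.00°
∠H(j4.4) = − (21.80° + 90.00°) = -111.80°

-111.8 deg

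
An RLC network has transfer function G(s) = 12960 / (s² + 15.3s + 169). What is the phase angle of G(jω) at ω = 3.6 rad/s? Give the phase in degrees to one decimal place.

-19.4°

∠[(j3.6)² + 15.3(j3.6) + 169] = ∠[156.04 + j55.08] = 19.44°
∠G(j3.6) = −19.44° = -19.44°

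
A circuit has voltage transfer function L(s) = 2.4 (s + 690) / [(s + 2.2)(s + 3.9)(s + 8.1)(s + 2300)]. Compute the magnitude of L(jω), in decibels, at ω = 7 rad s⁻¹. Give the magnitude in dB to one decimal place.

-58.8 dB

|j7 + 690| = √(7² + 690²) = 690
|j7 + 2.2| = √(7² + 2.2²) = 7.338
|j7 + 3.9| = √(7² + 3.9²) = 8.013
|j7 + 8.1| = √(7² + 8.1²) = 10.71
|j7 + 2300| = √(7² + 2300²) = 2300
|L(j7)| = 2.4 × 690 / (7.338 × 8.013 × 10.71 × 2300) = 0.0011439
20 log₁₀(0.0011439) = -58.83 dB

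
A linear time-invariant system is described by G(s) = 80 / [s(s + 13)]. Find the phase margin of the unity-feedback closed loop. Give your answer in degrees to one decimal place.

Gain crossover: |G(jω)| = 1 at ω ≈ 5.64 rad/s.
∠G(j5.64) = −90° − arctan(5.64/13) ≈ -113.47°
PM = 180° + (-113.47°) = 66.53°

66.5 deg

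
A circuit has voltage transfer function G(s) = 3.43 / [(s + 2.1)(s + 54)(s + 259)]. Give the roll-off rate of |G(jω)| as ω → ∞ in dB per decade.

-60 dB/decade

With 0 zeros and 3 poles, the high-frequency asymptotic slope is 20 × (0 − 3) = -60 dB/decade.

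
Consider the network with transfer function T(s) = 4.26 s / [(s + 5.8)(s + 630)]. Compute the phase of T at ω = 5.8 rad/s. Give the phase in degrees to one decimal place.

∠(j5.8) = 90.00°
∠(j5.8 + 5.8) = arctan(5.8/5.8) = 45.00°
∠(j5.8 + 630) = arctan(5.8/630) = 0.53°
∠T(j5.8) = 90.00° − (45.00° + 0.53°) = 44.47°

44.5 deg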